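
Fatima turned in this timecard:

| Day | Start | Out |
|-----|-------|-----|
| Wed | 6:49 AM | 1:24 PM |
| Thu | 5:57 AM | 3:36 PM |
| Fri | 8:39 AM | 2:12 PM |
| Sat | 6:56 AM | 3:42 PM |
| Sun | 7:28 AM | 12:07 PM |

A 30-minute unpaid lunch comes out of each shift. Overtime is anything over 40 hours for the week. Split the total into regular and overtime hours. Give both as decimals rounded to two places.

Regular 32.70 hours, overtime 0.00 hours

Wed: 6:49 AM–1:24 PM = 6 h 35 min; less 30 min break → 6 h 5 min
Thu: 5:57 AM–3:36 PM = 9 h 39 min; less 30 min break → 9 h 9 min
Fri: 8:39 AM–2:12 PM = 5 h 33 min; less 30 min break → 5 h 3 min
Sat: 6:56 AM–3:42 PM = 8 h 46 min; less 30 min break → 8 h 16 min
Sun: 7:28 AM–12:07 PM = 4 h 39 min; less 30 min break → 4 h 9 min
Total worked: 32 h 42 min = 32.70 h.
Threshold 40 h → overtime 0 h 0 min, regular 32 h 42 min.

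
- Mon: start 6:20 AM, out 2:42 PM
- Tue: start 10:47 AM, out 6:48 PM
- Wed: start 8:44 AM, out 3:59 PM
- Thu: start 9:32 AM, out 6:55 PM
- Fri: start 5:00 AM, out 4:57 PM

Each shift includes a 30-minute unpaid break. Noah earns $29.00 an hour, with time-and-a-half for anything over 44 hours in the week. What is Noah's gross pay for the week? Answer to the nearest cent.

Mon: 6:20 AM–2:42 PM = 8 h 22 min; less 30 min break → 7 h 52 min
Tue: 10:47 AM–6:48 PM = 8 h 1 min; less 30 min break → 7 h 31 min
Wed: 8:44 AM–3:59 PM = 7 h 15 min; less 30 min break → 6 h 45 min
Thu: 9:32 AM–6:55 PM = 9 h 23 min; less 30 min break → 8 h 53 min
Fri: 5:00 AM–4:57 PM = 11 h 57 min; less 30 min break → 11 h 27 min
Total worked: 42 h 28 min = 2548 min.
Regular 42 h 28 min = 2548 min at $29.00/h; overtime 0 h 0 min = 0 min at $43.50/h.
Pay = (2548 × $29.00 + 0 × $43.50) ÷ 60 = $1231.53.

$1231.53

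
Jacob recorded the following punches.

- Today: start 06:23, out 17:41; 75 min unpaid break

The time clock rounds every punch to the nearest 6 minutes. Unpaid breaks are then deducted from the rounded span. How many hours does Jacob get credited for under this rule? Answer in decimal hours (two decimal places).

10.05 hours

Today: in 06:23→06:24, out 17:41→17:42; 11 h 18 min − 75 min = 10 h 3 min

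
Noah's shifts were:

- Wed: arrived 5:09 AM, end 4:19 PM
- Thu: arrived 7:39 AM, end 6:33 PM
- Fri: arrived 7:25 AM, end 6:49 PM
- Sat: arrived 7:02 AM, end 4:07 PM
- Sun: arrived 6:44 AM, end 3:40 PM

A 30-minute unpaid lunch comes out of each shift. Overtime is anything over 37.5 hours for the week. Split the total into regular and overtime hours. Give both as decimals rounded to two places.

Wed: 5:09 AM–4:19 PM = 11 h 10 min; less 30 min break → 10 h 40 min
Thu: 7:39 AM–6:33 PM = 10 h 54 min; less 30 min break → 10 h 24 min
Fri: 7:25 AM–6:49 PM = 11 h 24 min; less 30 min break → 10 h 54 min
Sat: 7:02 AM–4:07 PM = 9 h 5 min; less 30 min break → 8 h 35 min
Sun: 6:44 AM–3:40 PM = 8 h 56 min; less 30 min break → 8 h 26 min
Total worked: 48 h 59 min = 48.98 h.
Threshold 37.5 h → overtime 11 h 29 min, regular 37 h 30 min.

Regular 37.50 hours, overtime 11.48 hours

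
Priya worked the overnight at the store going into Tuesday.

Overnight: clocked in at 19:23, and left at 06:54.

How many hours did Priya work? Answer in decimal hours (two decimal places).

11.52 hours

Overnight: 19:23 → midnight = 4 h 37 min; midnight → 06:54 = 6 h 54 min; span 11 h 31 min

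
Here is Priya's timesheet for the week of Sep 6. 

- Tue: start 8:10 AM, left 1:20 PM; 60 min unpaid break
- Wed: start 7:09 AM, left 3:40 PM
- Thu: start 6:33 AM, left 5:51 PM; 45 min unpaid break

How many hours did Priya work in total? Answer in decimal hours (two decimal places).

Tue: 8:10 AM–1:20 PM = 5 h 10 min; less 60 min break → 4 h 10 min
Wed: 7:09 AM–3:40 PM = 8 h 31 min
Thu: 6:33 AM–5:51 PM = 11 h 18 min; less 45 min break → 10 h 33 min
Total: 4 h 10 min + 8 h 31 min + 10 h 33 min = 23 h 14 min.

23.23 hours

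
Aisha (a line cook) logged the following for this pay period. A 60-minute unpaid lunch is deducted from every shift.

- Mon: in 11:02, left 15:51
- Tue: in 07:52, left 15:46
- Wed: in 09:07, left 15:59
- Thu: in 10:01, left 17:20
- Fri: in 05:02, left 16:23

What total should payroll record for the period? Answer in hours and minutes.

Mon: 11:02–15:51 = 4 h 49 min; less 60 min break → 3 h 49 min
Tue: 07:52–15:46 = 7 h 54 min; less 60 min break → 6 h 54 min
Wed: 09:07–15:59 = 6 h 52 min; less 60 min break → 5 h 52 min
Thu: 10:01–17:20 = 7 h 19 min; less 60 min break → 6 h 19 min
Fri: 05:02–16:23 = 11 h 21 min; less 60 min break → 10 h 21 min
Total: 3 h 49 min + 6 h 54 min + 5 h 52 min + 6 h 19 min + 10 h 21 min = 33 h 15 min.

33 h 15 min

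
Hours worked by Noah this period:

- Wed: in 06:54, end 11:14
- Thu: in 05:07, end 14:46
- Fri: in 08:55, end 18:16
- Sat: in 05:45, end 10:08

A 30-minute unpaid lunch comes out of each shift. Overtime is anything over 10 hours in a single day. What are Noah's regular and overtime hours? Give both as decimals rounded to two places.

Wed: 06:54–11:14 = 4 h 20 min; less 30 min break → 3 h 50 min
Thu: 05:07–14:46 = 9 h 39 min; less 30 min break → 9 h 9 min
Fri: 08:55–18:16 = 9 h 21 min; less 30 min break → 8 h 51 min
Sat: 05:45–10:08 = 4 h 23 min; less 30 min break → 3 h 53 min
Wed reg 3 h 50 min / OT 0 h 0 min; Thu reg 9 h 9 min / OT 0 h 0 min; Fri reg 8 h 51 min / OT 0 h 0 min; Sat reg 3 h 53 min / OT 0 h 0 min.
Totals: regular 25 h 43 min, overtime 0 h 0 min.

Regular 25.72 hours, overtime 0.00 hours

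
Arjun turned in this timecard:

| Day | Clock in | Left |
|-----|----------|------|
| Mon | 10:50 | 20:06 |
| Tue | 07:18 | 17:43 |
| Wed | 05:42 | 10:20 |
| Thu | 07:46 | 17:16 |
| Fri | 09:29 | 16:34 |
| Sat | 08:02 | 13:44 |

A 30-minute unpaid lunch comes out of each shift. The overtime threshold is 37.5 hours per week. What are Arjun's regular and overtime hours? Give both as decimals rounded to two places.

Mon: 10:50–20:06 = 9 h 16 min; less 30 min break → 8 h 46 min
Tue: 07:18–17:43 = 10 h 25 min; less 30 min break → 9 h 55 min
Wed: 05:42–10:20 = 4 h 38 min; less 30 min break → 4 h 8 min
Thu: 07:46–17:16 = 9 h 30 min; less 30 min break → 9 h 0 min
Fri: 09:29–16:34 = 7 h 5 min; less 30 min break → 6 h 35 min
Sat: 08:02–13:44 = 5 h 42 min; less 30 min break → 5 h 12 min
Total worked: 43 h 36 min = 43.60 h.
Threshold 37.5 h → overtime 6 h 6 min, regular 37 h 30 min.

Regular 37.50 hours, overtime 6.10 hours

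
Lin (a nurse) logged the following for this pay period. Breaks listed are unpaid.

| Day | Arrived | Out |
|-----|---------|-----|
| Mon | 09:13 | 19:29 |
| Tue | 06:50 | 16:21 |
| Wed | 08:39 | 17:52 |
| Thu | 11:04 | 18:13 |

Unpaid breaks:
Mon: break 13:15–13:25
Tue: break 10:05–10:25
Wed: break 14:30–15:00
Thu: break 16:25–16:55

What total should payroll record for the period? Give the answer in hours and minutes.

Mon: 09:13–19:29 = 10 h 16 min; less 10 min break → 10 h 6 min
Tue: 06:50–16:21 = 9 h 31 min; less 20 min break → 9 h 11 min
Wed: 08:39–17:52 = 9 h 13 min; less 30 min break → 8 h 43 min
Thu: 11:04–18:13 = 7 h 9 min; less 30 min break → 6 h 39 min
Total: 10 h 6 min + 9 h 11 min + 8 h 43 min + 6 h 39 min = 34 h 39 min.

34 h 39 min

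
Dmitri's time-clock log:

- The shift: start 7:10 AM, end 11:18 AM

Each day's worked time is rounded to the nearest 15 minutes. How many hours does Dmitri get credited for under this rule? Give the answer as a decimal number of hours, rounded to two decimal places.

The shift: 7:10 AM–11:18 AM = 4 h 8 min → rounds to 4 h 15 min

4.25 hours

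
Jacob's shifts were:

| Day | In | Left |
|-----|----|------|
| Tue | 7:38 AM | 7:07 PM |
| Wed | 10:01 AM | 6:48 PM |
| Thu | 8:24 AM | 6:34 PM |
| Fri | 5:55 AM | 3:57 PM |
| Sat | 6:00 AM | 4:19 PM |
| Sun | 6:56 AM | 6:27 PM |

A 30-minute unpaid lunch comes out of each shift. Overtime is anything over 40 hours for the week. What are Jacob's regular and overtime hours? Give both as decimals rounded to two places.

Regular 40.00 hours, overtime 19.30 hours

Tue: 7:38 AM–7:07 PM = 11 h 29 min; less 30 min break → 10 h 59 min
Wed: 10:01 AM–6:48 PM = 8 h 47 min; less 30 min break → 8 h 17 min
Thu: 8:24 AM–6:34 PM = 10 h 10 min; less 30 min break → 9 h 40 min
Fri: 5:55 AM–3:57 PM = 10 h 2 min; less 30 min break → 9 h 32 min
Sat: 6:00 AM–4:19 PM = 10 h 19 min; less 30 min break → 9 h 49 min
Sun: 6:56 AM–6:27 PM = 11 h 31 min; less 30 min break → 11 h 1 min
Total worked: 59 h 18 min = 59.30 h.
Threshold 40 h → overtime 19 h 18 min, regular 40 h 0 min.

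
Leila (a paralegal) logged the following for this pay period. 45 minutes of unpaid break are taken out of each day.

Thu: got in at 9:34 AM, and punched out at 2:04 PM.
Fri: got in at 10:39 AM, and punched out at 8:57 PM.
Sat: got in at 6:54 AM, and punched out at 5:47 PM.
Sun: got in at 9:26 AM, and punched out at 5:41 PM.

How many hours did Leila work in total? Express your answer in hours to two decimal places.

30.93 hours

Thu: 9:34 AM–2:04 PM = 4 h 30 min; less 45 min break → 3 h 45 min
Fri: 10:39 AM–8:57 PM = 10 h 18 min; less 45 min break → 9 h 33 min
Sat: 6:54 AM–5:47 PM = 10 h 53 min; less 45 min break → 10 h 8 min
Sun: 9:26 AM–5:41 PM = 8 h 15 min; less 45 min break → 7 h 30 min
Total: 3 h 45 min + 9 h 33 min + 10 h 8 min + 7 h 30 min = 30 h 56 min.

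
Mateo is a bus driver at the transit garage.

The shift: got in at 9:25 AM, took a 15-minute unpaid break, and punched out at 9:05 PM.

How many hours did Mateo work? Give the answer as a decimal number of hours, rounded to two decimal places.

The shift: 9:25 AM–9:05 PM = 11 h 40 min; less 15 min break → 11 h 25 min

11.42 hours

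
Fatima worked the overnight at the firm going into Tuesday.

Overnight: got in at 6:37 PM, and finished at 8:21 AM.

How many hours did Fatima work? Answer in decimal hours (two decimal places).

13.73 hours

Overnight: 6:37 PM → midnight = 5 h 23 min; midnight → 8:21 AM = 8 h 21 min; span 13 h 44 min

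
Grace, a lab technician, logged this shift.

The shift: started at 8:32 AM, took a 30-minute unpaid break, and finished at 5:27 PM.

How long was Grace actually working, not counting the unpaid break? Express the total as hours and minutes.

8 h 25 min

The shift: 8:32 AM–5:27 PM = 8 h 55 min; less 30 min break → 8 h 25 min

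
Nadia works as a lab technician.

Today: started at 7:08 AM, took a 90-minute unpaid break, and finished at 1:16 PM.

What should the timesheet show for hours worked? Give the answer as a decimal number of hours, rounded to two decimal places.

Today: 7:08 AM–1:16 PM = 6 h 8 min; less 90 min break → 4 h 38 min

4.63 hours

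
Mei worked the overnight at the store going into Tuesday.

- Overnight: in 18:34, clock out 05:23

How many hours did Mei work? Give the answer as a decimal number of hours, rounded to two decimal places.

10.82 hours

Overnight: 18:34 → midnight = 5 h 26 min; midnight → 05:23 = 5 h 23 min; span 10 h 49 min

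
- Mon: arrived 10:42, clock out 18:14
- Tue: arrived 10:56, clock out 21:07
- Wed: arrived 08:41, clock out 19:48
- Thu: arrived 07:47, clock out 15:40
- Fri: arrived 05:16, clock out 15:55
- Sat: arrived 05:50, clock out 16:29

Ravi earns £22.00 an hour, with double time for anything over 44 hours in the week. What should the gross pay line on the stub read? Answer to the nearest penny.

£1584.73

Mon: 10:42–18:14 = 7 h 32 min
Tue: 10:56–21:07 = 10 h 11 min
Wed: 08:41–19:48 = 11 h 7 min
Thu: 07:47–15:40 = 7 h 53 min
Fri: 05:16–15:55 = 10 h 39 min
Sat: 05:50–16:29 = 10 h 39 min
Total worked: 58 h 1 min = 3481 min.
Regular 44 h 0 min = 2640 min at £22.00/h; overtime 14 h 1 min = 841 min at £44.00/h.
Pay = (2640 × £22.00 + 841 × £44.00) ÷ 60 = £1584.73.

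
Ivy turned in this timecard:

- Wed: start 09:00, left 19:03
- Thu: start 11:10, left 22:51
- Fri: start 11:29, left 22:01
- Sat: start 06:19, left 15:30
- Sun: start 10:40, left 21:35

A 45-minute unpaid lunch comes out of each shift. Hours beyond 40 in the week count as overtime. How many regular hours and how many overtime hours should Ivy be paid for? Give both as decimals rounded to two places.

Regular 40.00 hours, overtime 8.62 hours

Wed: 09:00–19:03 = 10 h 3 min; less 45 min break → 9 h 18 min
Thu: 11:10–22:51 = 11 h 41 min; less 45 min break → 10 h 56 min
Fri: 11:29–22:01 = 10 h 32 min; less 45 min break → 9 h 47 min
Sat: 06:19–15:30 = 9 h 11 min; less 45 min break → 8 h 26 min
Sun: 10:40–21:35 = 10 h 55 min; less 45 min break → 10 h 10 min
Total worked: 48 h 37 min = 48.62 h.
Threshold 40 h → overtime 8 h 37 min, regular 40 h 0 min.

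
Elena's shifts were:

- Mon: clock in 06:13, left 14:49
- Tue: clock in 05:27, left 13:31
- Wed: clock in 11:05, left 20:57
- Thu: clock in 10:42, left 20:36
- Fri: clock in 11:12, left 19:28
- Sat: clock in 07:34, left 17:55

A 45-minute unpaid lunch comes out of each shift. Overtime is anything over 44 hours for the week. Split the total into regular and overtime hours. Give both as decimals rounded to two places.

Regular 44.00 hours, overtime 6.55 hours

Mon: 06:13–14:49 = 8 h 36 min; less 45 min break → 7 h 51 min
Tue: 05:27–13:31 = 8 h 4 min; less 45 min break → 7 h 19 min
Wed: 11:05–20:57 = 9 h 52 min; less 45 min break → 9 h 7 min
Thu: 10:42–20:36 = 9 h 54 min; less 45 min break → 9 h 9 min
Fri: 11:12–19:28 = 8 h 16 min; less 45 min break → 7 h 31 min
Sat: 07:34–17:55 = 10 h 21 min; less 45 min break → 9 h 36 min
Total worked: 50 h 33 min = 50.55 h.
Threshold 44 h → overtime 6 h 33 min, regular 44 h 0 min.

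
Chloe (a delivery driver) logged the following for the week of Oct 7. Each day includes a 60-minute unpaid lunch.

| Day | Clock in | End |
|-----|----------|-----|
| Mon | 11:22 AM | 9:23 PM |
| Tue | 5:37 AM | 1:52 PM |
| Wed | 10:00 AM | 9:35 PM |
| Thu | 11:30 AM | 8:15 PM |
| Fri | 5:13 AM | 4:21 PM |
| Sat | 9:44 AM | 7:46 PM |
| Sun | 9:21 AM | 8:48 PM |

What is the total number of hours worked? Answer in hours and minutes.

64 h 13 min

Mon: 11:22 AM–9:23 PM = 10 h 1 min; less 60 min break → 9 h 1 min
Tue: 5:37 AM–1:52 PM = 8 h 15 min; less 60 min break → 7 h 15 min
Wed: 10:00 AM–9:35 PM = 11 h 35 min; less 60 min break → 10 h 35 min
Thu: 11:30 AM–8:15 PM = 8 h 45 min; less 60 min break → 7 h 45 min
Fri: 5:13 AM–4:21 PM = 11 h 8 min; less 60 min break → 10 h 8 min
Sat: 9:44 AM–7:46 PM = 10 h 2 min; less 60 min break → 9 h 2 min
Sun: 9:21 AM–8:48 PM = 11 h 27 min; less 60 min break → 10 h 27 min
Total: 9 h 1 min + 7 h 15 min + 10 h 35 min + 7 h 45 min + 10 h 8 min + 9 h 2 min + 10 h 27 min = 64 h 13 min.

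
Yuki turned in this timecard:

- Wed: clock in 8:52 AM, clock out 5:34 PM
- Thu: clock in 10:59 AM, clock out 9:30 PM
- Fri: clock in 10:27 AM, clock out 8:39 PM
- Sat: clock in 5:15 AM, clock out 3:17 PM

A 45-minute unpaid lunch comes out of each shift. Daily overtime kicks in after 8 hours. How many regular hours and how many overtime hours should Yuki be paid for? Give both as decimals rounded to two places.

Wed: 8:52 AM–5:34 PM = 8 h 42 min; less 45 min break → 7 h 57 min
Thu: 10:59 AM–9:30 PM = 10 h 31 min; less 45 min break → 9 h 46 min
Fri: 10:27 AM–8:39 PM = 10 h 12 min; less 45 min break → 9 h 27 min
Sat: 5:15 AM–3:17 PM = 10 h 2 min; less 45 min break → 9 h 17 min
Wed reg 7 h 57 min / OT 0 h 0 min; Thu reg 8 h 0 min / OT 1 h 46 min; Fri reg 8 h 0 min / OT 1 h 27 min; Sat reg 8 h 0 min / OT 1 h 17 min.
Totals: regular 31 h 57 min, overtime 4 h 30 min.

Regular 31.95 hours, overtime 4.50 hours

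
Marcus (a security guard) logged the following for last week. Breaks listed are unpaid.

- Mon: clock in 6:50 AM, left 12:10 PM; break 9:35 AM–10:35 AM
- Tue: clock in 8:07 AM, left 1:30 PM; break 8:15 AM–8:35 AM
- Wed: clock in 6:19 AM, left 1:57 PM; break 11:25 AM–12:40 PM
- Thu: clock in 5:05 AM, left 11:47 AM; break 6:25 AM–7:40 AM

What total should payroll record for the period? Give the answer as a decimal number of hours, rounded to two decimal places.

21.22 hours

Mon: 6:50 AM–12:10 PM = 5 h 20 min; less 60 min break → 4 h 20 min
Tue: 8:07 AM–1:30 PM = 5 h 23 min; less 20 min break → 5 h 3 min
Wed: 6:19 AM–1:57 PM = 7 h 38 min; less 75 min break → 6 h 23 min
Thu: 5:05 AM–11:47 AM = 6 h 42 min; less 75 min break → 5 h 27 min
Total: 4 h 20 min + 5 h 3 min + 6 h 23 min + 5 h 27 min = 21 h 13 min.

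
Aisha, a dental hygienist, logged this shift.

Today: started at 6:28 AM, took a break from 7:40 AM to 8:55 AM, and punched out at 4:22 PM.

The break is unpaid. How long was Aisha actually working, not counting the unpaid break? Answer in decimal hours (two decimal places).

8.65 hours

Today: 6:28 AM–4:22 PM = 9 h 54 min; less 75 min break → 8 h 39 min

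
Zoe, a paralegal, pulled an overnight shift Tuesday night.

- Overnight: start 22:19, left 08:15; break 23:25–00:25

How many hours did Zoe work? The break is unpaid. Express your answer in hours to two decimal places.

Overnight: 22:19 → midnight = 1 h 41 min; midnight → 08:15 = 8 h 15 min; span 9 h 56 min; less 60 min break → 8 h 56 min

8.93 hours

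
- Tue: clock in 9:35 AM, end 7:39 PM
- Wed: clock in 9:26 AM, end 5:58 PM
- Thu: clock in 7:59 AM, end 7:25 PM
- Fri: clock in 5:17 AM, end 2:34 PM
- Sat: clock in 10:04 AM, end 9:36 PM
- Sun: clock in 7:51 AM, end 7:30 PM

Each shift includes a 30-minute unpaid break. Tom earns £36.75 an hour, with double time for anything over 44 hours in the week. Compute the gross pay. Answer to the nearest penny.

Tue: 9:35 AM–7:39 PM = 10 h 4 min; less 30 min break → 9 h 34 min
Wed: 9:26 AM–5:58 PM = 8 h 32 min; less 30 min break → 8 h 2 min
Thu: 7:59 AM–7:25 PM = 11 h 26 min; less 30 min break → 10 h 56 min
Fri: 5:17 AM–2:34 PM = 9 h 17 min; less 30 min break → 8 h 47 min
Sat: 10:04 AM–9:36 PM = 11 h 32 min; less 30 min break → 11 h 2 min
Sun: 7:51 AM–7:30 PM = 11 h 39 min; less 30 min break → 11 h 9 min
Total worked: 59 h 30 min = 3570 min.
Regular 44 h 0 min = 2640 min at £36.75/h; overtime 15 h 30 min = 930 min at £73.50/h.
Pay = (2640 × £36.75 + 930 × £73.50) ÷ 60 = £2756.25.

£2756.25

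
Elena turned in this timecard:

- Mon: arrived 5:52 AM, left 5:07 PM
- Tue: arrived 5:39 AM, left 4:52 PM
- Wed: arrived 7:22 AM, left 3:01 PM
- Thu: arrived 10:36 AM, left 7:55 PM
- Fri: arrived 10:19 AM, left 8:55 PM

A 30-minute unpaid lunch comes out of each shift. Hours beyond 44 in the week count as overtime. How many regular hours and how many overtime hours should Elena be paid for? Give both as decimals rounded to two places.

Mon: 5:52 AM–5:07 PM = 11 h 15 min; less 30 min break → 10 h 45 min
Tue: 5:39 AM–4:52 PM = 11 h 13 min; less 30 min break → 10 h 43 min
Wed: 7:22 AM–3:01 PM = 7 h 39 min; less 30 min break → 7 h 9 min
Thu: 10:36 AM–7:55 PM = 9 h 19 min; less 30 min break → 8 h 49 min
Fri: 10:19 AM–8:55 PM = 10 h 36 min; less 30 min break → 10 h 6 min
Total worked: 47 h 32 min = 47.53 h.
Threshold 44 h → overtime 3 h 32 min, regular 44 h 0 min.

Regular 44.00 hours, overtime 3.53 hours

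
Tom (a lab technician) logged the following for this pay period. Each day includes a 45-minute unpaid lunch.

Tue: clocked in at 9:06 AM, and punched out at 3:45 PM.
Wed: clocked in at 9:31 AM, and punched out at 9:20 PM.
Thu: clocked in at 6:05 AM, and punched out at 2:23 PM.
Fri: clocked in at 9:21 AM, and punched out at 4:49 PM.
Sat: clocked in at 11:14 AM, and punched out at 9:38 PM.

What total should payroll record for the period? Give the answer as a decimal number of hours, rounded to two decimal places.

40.88 hours

Tue: 9:06 AM–3:45 PM = 6 h 39 min; less 45 min break → 5 h 54 min
Wed: 9:31 AM–9:20 PM = 11 h 49 min; less 45 min break → 11 h 4 min
Thu: 6:05 AM–2:23 PM = 8 h 18 min; less 45 min break → 7 h 33 min
Fri: 9:21 AM–4:49 PM = 7 h 28 min; less 45 min break → 6 h 43 min
Sat: 11:14 AM–9:38 PM = 10 h 24 min; less 45 min break → 9 h 39 min
Total: 5 h 54 min + 11 h 4 min + 7 h 33 min + 6 h 43 min + 9 h 39 min = 40 h 53 min.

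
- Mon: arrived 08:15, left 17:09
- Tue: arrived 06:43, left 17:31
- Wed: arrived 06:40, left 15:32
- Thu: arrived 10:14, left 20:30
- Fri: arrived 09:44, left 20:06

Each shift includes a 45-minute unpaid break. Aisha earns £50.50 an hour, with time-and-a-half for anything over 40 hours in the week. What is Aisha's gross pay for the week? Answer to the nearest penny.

Mon: 08:15–17:09 = 8 h 54 min; less 45 min break → 8 h 9 min
Tue: 06:43–17:31 = 10 h 48 min; less 45 min break → 10 h 3 min
Wed: 06:40–15:32 = 8 h 52 min; less 45 min break → 8 h 7 min
Thu: 10:14–20:30 = 10 h 16 min; less 45 min break → 9 h 31 min
Fri: 09:44–20:06 = 10 h 22 min; less 45 min break → 9 h 37 min
Total worked: 45 h 27 min = 2727 min.
Regular 40 h 0 min = 2400 min at £50.50/h; overtime 5 h 27 min = 327 min at £75.75/h.
Pay = (2400 × £50.50 + 327 × £75.75) ÷ 60 = £2432.84.

£2432.84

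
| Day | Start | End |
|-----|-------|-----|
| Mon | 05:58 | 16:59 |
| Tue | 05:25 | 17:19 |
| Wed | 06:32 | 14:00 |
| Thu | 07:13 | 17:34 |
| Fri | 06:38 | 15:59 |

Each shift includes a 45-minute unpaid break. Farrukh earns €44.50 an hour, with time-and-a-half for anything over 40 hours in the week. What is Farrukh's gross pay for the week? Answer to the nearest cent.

Mon: 05:58–16:59 = 11 h 1 min; less 45 min break → 10 h 16 min
Tue: 05:25–17:19 = 11 h 54 min; less 45 min break → 11 h 9 min
Wed: 06:32–14:00 = 7 h 28 min; less 45 min break → 6 h 43 min
Thu: 07:13–17:34 = 10 h 21 min; less 45 min break → 9 h 36 min
Fri: 06:38–15:59 = 9 h 21 min; less 45 min break → 8 h 36 min
Total worked: 46 h 20 min = 2780 min.
Regular 40 h 0 min = 2400 min at €44.50/h; overtime 6 h 20 min = 380 min at €66.75/h.
Pay = (2400 × €44.50 + 380 × €66.75) ÷ 60 = €2202.75.

€2202.75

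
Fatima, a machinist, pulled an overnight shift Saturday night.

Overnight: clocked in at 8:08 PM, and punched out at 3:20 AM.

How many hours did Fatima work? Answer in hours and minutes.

Overnight: 8:08 PM → midnight = 3 h 52 min; midnight → 3:20 AM = 3 h 20 min; span 7 h 12 min

7 h 12 min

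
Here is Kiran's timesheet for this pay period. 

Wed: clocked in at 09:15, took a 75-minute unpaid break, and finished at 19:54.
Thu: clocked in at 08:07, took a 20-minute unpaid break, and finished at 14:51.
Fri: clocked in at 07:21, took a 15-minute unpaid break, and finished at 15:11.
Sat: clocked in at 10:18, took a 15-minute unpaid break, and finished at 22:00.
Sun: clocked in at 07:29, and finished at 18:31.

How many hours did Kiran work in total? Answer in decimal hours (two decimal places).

Wed: 09:15–19:54 = 10 h 39 min; less 75 min break → 9 h 24 min
Thu: 08:07–14:51 = 6 h 44 min; less 20 min break → 6 h 24 min
Fri: 07:21–15:11 = 7 h 50 min; less 15 min break → 7 h 35 min
Sat: 10:18–22:00 = 11 h 42 min; less 15 min break → 11 h 27 min
Sun: 07:29–18:31 = 11 h 2 min
Total: 9 h 24 min + 6 h 24 min + 7 h 35 min + 11 h 27 min + 11 h 2 min = 45 h 52 min.

45.87 hours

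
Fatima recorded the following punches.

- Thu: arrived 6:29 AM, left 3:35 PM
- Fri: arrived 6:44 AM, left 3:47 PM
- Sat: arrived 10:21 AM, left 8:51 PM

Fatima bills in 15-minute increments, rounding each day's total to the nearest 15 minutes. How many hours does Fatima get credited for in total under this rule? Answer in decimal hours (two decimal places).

Thu: 6:29 AM–3:35 PM = 9 h 6 min → rounds to 9 h 0 min
Fri: 6:44 AM–3:47 PM = 9 h 3 min → rounds to 9 h 0 min
Sat: 10:21 AM–8:51 PM = 10 h 30 min → rounds to 10 h 30 min
Total credited: 28 h 30 min.

28.50 hours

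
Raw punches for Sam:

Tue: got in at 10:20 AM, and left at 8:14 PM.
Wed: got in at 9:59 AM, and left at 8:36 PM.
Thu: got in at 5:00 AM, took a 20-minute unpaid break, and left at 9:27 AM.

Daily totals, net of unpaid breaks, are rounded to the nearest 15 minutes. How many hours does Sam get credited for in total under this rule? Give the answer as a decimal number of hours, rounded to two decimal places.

Tue: 10:20 AM–8:14 PM = 9 h 54 min → rounds to 10 h 0 min
Wed: 9:59 AM–8:36 PM = 10 h 37 min → rounds to 10 h 30 min
Thu: 5:00 AM–9:27 AM = 4 h 27 min − 20 min = 4 h 7 min → rounds to 4 h 0 min
Total credited: 24 h 30 min.

24.50 hours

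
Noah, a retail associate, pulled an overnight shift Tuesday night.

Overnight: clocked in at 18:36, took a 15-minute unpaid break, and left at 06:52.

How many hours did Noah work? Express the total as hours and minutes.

12 h 1 min

Overnight: 18:36 → midnight = 5 h 24 min; midnight → 06:52 = 6 h 52 min; span 12 h 16 min; less 15 min break → 12 h 1 min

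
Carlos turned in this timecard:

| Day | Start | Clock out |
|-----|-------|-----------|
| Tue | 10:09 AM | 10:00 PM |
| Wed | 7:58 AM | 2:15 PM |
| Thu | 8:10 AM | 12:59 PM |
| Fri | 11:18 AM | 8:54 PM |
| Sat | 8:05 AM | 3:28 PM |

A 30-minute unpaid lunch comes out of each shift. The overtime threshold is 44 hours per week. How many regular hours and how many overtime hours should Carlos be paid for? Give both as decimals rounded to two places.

Tue: 10:09 AM–10:00 PM = 11 h 51 min; less 30 min break → 11 h 21 min
Wed: 7:58 AM–2:15 PM = 6 h 17 min; less 30 min break → 5 h 47 min
Thu: 8:10 AM–12:59 PM = 4 h 49 min; less 30 min break → 4 h 19 min
Fri: 11:18 AM–8:54 PM = 9 h 36 min; less 30 min break → 9 h 6 min
Sat: 8:05 AM–3:28 PM = 7 h 23 min; less 30 min break → 6 h 53 min
Total worked: 37 h 26 min = 37.43 h.
Threshold 44 h → overtime 0 h 0 min, regular 37 h 26 min.

Regular 37.43 hours, overtime 0.00 hours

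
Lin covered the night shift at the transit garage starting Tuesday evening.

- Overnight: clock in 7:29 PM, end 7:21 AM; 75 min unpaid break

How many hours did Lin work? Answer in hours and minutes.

10 h 37 min

Overnight: 7:29 PM → midnight = 4 h 31 min; midnight → 7:21 AM = 7 h 21 min; span 11 h 52 min; less 75 min break → 10 h 37 min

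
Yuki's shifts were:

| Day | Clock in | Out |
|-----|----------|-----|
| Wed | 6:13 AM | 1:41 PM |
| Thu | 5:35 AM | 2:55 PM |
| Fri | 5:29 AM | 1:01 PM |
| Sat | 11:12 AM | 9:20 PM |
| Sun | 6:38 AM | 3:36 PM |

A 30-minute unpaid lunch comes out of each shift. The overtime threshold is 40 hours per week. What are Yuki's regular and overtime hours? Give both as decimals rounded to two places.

Wed: 6:13 AM–1:41 PM = 7 h 28 min; less 30 min break → 6 h 58 min
Thu: 5:35 AM–2:55 PM = 9 h 20 min; less 30 min break → 8 h 50 min
Fri: 5:29 AM–1:01 PM = 7 h 32 min; less 30 min break → 7 h 2 min
Sat: 11:12 AM–9:20 PM = 10 h 8 min; less 30 min break → 9 h 38 min
Sun: 6:38 AM–3:36 PM = 8 h 58 min; less 30 min break → 8 h 28 min
Total worked: 40 h 56 min = 40.93 h.
Threshold 40 h → overtime 0 h 56 min, regular 40 h 0 min.

Regular 40.00 hours, overtime 0.93 hours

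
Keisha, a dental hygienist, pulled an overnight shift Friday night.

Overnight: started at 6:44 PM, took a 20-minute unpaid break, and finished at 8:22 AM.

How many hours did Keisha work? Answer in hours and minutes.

Overnight: 6:44 PM → midnight = 5 h 16 min; midnight → 8:22 AM = 8 h 22 min; span 13 h 38 min; less 20 min break → 13 h 18 min

13 h 18 min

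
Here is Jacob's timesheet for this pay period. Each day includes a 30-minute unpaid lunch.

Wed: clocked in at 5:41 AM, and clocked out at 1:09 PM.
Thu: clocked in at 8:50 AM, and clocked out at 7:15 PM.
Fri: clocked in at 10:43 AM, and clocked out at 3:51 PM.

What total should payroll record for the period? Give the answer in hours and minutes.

Wed: 5:41 AM–1:09 PM = 7 h 28 min; less 30 min break → 6 h 58 min
Thu: 8:50 AM–7:15 PM = 10 h 25 min; less 30 min break → 9 h 55 min
Fri: 10:43 AM–3:51 PM = 5 h 8 min; less 30 min break → 4 h 38 min
Total: 6 h 58 min + 9 h 55 min + 4 h 38 min = 21 h 31 min.

21 h 31 min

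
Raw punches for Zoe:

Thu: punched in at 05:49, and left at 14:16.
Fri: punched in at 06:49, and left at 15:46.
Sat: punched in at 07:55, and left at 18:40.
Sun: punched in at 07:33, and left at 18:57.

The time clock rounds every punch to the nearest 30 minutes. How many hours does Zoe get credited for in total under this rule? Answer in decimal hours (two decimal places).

39.50 hours

Thu: in 05:49→06:00, out 14:16→14:30; 8 h 30 min
Fri: in 06:49→07:00, out 15:46→16:00; 9 h 0 min
Sat: in 07:55→08:00, out 18:40→18:30; 10 h 30 min
Sun: in 07:33→07:30, out 18:57→19:00; 11 h 30 min
Total credited: 39 h 30 min.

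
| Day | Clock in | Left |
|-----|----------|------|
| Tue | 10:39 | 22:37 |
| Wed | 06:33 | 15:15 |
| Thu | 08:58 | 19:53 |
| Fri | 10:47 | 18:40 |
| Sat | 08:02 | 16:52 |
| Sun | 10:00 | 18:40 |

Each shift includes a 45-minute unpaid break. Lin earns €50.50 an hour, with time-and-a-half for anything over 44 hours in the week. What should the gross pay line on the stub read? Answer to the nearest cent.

Tue: 10:39–22:37 = 11 h 58 min; less 45 min break → 11 h 13 min
Wed: 06:33–15:15 = 8 h 42 min; less 45 min break → 7 h 57 min
Thu: 08:58–19:53 = 10 h 55 min; less 45 min break → 10 h 10 min
Fri: 10:47–18:40 = 7 h 53 min; less 45 min break → 7 h 8 min
Sat: 08:02–16:52 = 8 h 50 min; less 45 min break → 8 h 5 min
Sun: 10:00–18:40 = 8 h 40 min; less 45 min break → 7 h 55 min
Total worked: 52 h 28 min = 3148 min.
Regular 44 h 0 min = 2640 min at €50.50/h; overtime 8 h 28 min = 508 min at €75.75/h.
Pay = (2640 × €50.50 + 508 × €75.75) ÷ 60 = €2863.35.

€2863.35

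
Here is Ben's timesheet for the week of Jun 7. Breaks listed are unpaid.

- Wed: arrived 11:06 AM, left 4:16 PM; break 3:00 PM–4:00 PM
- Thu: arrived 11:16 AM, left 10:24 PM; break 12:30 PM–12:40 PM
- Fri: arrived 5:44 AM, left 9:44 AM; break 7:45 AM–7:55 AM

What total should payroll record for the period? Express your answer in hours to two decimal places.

18.97 hours

Wed: 11:06 AM–4:16 PM = 5 h 10 min; less 60 min break → 4 h 10 min
Thu: 11:16 AM–10:24 PM = 11 h 8 min; less 10 min break → 10 h 58 min
Fri: 5:44 AM–9:44 AM = 4 h 0 min; less 10 min break → 3 h 50 min
Total: 4 h 10 min + 10 h 58 min + 3 h 50 min = 18 h 58 min.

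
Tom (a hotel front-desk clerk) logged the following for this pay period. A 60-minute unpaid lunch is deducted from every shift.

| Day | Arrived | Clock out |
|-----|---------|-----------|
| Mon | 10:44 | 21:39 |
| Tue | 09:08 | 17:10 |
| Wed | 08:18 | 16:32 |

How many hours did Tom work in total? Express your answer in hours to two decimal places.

24.18 hours

Mon: 10:44–21:39 = 10 h 55 min; less 60 min break → 9 h 55 min
Tue: 09:08–17:10 = 8 h 2 min; less 60 min break → 7 h 2 min
Wed: 08:18–16:32 = 8 h 14 min; less 60 min break → 7 h 14 min
Total: 9 h 55 min + 7 h 2 min + 7 h 14 min = 24 h 11 min.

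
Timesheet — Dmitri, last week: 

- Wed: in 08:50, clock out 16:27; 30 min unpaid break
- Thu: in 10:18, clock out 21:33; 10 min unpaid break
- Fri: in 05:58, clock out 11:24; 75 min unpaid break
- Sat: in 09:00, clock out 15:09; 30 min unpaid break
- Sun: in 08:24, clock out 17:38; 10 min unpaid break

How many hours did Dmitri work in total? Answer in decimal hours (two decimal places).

37.10 hours

Wed: 08:50–16:27 = 7 h 37 min; less 30 min break → 7 h 7 min
Thu: 10:18–21:33 = 11 h 15 min; less 10 min break → 11 h 5 min
Fri: 05:58–11:24 = 5 h 26 min; less 75 min break → 4 h 11 min
Sat: 09:00–15:09 = 6 h 9 min; less 30 min break → 5 h 39 min
Sun: 08:24–17:38 = 9 h 14 min; less 10 min break → 9 h 4 min
Total: 7 h 7 min + 11 h 5 min + 4 h 11 min + 5 h 39 min + 9 h 4 min = 37 h 6 min.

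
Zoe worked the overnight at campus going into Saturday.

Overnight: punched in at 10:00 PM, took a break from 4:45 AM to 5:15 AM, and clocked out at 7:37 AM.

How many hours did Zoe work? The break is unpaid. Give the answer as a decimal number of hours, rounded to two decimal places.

Overnight: 10:00 PM → midnight = 2 h 0 min; midnight → 7:37 AM = 7 h 37 min; span 9 h 37 min; less 30 min break → 9 h 7 min

9.12 hours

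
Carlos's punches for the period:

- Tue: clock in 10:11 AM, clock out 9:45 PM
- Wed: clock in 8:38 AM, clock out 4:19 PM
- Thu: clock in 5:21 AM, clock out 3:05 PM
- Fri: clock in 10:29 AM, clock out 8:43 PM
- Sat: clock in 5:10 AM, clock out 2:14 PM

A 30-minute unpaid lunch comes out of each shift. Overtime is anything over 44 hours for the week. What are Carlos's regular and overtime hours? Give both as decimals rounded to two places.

Tue: 10:11 AM–9:45 PM = 11 h 34 min; less 30 min break → 11 h 4 min
Wed: 8:38 AM–4:19 PM = 7 h 41 min; less 30 min break → 7 h 11 min
Thu: 5:21 AM–3:05 PM = 9 h 44 min; less 30 min break → 9 h 14 min
Fri: 10:29 AM–8:43 PM = 10 h 14 min; less 30 min break → 9 h 44 min
Sat: 5:10 AM–2:14 PM = 9 h 4 min; less 30 min break → 8 h 34 min
Total worked: 45 h 47 min = 45.78 h.
Threshold 44 h → overtime 1 h 47 min, regular 44 h 0 min.

Regular 44.00 hours, overtime 1.78 hours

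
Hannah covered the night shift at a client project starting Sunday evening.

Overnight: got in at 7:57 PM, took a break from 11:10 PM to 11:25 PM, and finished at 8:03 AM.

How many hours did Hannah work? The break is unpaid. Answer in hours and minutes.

11 h 51 min

Overnight: 7:57 PM → midnight = 4 h 3 min; midnight → 8:03 AM = 8 h 3 min; span 12 h 6 min; less 15 min break → 11 h 51 min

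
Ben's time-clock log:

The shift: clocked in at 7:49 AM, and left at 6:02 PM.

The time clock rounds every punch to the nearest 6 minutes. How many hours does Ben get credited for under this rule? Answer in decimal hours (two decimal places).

The shift: in 7:49 AM→7:48 AM, out 6:02 PM→6:00 PM; 10 h 12 min

10.20 hours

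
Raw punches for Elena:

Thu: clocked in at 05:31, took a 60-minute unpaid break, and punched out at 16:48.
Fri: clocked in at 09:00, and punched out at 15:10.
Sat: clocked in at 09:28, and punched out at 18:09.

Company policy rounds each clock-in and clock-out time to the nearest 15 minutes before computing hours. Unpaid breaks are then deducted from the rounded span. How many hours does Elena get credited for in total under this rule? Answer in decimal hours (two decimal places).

Thu: in 05:31→05:30, out 16:48→16:45; 11 h 15 min − 60 min = 10 h 15 min
Fri: in 09:00→09:00, out 15:10→15:15; 6 h 15 min
Sat: in 09:28→09:30, out 18:09→18:15; 8 h 45 min
Total credited: 25 h 15 min.

25.25 hours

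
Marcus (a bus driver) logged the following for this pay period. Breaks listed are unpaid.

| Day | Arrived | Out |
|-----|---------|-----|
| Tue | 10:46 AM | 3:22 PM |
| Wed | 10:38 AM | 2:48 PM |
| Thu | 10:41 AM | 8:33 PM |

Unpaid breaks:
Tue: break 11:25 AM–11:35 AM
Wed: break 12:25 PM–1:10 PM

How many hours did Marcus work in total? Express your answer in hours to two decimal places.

17.72 hours

Tue: 10:46 AM–3:22 PM = 4 h 36 min; less 10 min break → 4 h 26 min
Wed: 10:38 AM–2:48 PM = 4 h 10 min; less 45 min break → 3 h 25 min
Thu: 10:41 AM–8:33 PM = 9 h 52 min
Total: 4 h 26 min + 3 h 25 min + 9 h 52 min = 17 h 43 min.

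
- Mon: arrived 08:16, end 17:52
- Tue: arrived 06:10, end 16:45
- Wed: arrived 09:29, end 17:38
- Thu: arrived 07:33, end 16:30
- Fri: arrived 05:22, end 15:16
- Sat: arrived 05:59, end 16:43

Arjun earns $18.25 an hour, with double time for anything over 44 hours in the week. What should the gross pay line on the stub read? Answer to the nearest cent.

$1310.96

Mon: 08:16–17:52 = 9 h 36 min
Tue: 06:10–16:45 = 10 h 35 min
Wed: 09:29–17:38 = 8 h 9 min
Thu: 07:33–16:30 = 8 h 57 min
Fri: 05:22–15:16 = 9 h 54 min
Sat: 05:59–16:43 = 10 h 44 min
Total worked: 57 h 55 min = 3475 min.
Regular 44 h 0 min = 2640 min at $18.25/h; overtime 13 h 55 min = 835 min at $36.50/h.
Pay = (2640 × $18.25 + 835 × $36.50) ÷ 60 = $1310.96.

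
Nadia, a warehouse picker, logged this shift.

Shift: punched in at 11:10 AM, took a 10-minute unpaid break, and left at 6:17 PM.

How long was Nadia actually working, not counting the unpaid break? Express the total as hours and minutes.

6 h 57 min

Shift: 11:10 AM–6:17 PM = 7 h 7 min; less 10 min break → 6 h 57 min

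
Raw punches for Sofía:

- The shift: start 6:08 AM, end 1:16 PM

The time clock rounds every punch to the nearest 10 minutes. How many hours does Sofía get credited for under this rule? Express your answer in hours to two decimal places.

7.17 hours

The shift: in 6:08 AM→6:10 AM, out 1:16 PM→1:20 PM; 7 h 10 min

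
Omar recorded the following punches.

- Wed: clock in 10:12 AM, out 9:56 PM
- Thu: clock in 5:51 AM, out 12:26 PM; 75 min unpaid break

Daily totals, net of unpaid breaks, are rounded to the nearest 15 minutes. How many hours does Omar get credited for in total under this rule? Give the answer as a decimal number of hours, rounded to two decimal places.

17.00 hours

Wed: 10:12 AM–9:56 PM = 11 h 44 min → rounds to 11 h 45 min
Thu: 5:51 AM–12:26 PM = 6 h 35 min − 75 min = 5 h 20 min → rounds to 5 h 15 min
Total credited: 17 h 0 min.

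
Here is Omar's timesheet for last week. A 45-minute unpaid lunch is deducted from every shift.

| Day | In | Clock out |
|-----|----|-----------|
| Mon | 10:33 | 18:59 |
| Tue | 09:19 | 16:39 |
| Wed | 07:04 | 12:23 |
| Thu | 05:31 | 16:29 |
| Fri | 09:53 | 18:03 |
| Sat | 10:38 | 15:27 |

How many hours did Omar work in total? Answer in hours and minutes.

40 h 32 min

Mon: 10:33–18:59 = 8 h 26 min; less 45 min break → 7 h 41 min
Tue: 09:19–16:39 = 7 h 20 min; less 45 min break → 6 h 35 min
Wed: 07:04–12:23 = 5 h 19 min; less 45 min break → 4 h 34 min
Thu: 05:31–16:29 = 10 h 58 min; less 45 min break → 10 h 13 min
Fri: 09:53–18:03 = 8 h 10 min; less 45 min break → 7 h 25 min
Sat: 10:38–15:27 = 4 h 49 min; less 45 min break → 4 h 4 min
Total: 7 h 41 min + 6 h 35 min + 4 h 34 min + 10 h 13 min + 7 h 25 min + 4 h 4 min = 40 h 32 min.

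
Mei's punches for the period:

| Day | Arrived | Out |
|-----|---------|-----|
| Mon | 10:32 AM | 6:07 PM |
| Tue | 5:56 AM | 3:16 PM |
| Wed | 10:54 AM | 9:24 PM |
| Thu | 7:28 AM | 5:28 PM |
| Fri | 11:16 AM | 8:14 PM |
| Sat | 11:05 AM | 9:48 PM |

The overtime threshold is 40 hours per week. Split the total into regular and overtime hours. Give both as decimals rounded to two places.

Mon: 10:32 AM–6:07 PM = 7 h 35 min
Tue: 5:56 AM–3:16 PM = 9 h 20 min
Wed: 10:54 AM–9:24 PM = 10 h 30 min
Thu: 7:28 AM–5:28 PM = 10 h 0 min
Fri: 11:16 AM–8:14 PM = 8 h 58 min
Sat: 11:05 AM–9:48 PM = 10 h 43 min
Total worked: 57 h 6 min = 57.10 h.
Threshold 40 h → overtime 17 h 6 min, regular 40 h 0 min.

Regular 40.00 hours, overtime 17.10 hours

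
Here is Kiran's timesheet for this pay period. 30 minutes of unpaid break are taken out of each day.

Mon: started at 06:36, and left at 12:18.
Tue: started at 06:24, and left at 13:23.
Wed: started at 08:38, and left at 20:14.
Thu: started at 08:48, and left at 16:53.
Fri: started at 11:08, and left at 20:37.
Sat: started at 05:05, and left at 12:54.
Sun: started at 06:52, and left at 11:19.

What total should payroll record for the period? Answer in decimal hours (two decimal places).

Mon: 06:36–12:18 = 5 h 42 min; less 30 min break → 5 h 12 min
Tue: 06:24–13:23 = 6 h 59 min; less 30 min break → 6 h 29 min
Wed: 08:38–20:14 = 11 h 36 min; less 30 min break → 11 h 6 min
Thu: 08:48–16:53 = 8 h 5 min; less 30 min break → 7 h 35 min
Fri: 11:08–20:37 = 9 h 29 min; less 30 min break → 8 h 59 min
Sat: 05:05–12:54 = 7 h 49 min; less 30 min break → 7 h 19 min
Sun: 06:52–11:19 = 4 h 27 min; less 30 min break → 3 h 57 min
Total: 5 h 12 min + 6 h 29 min + 11 h 6 min + 7 h 35 min + 8 h 59 min + 7 h 19 min + 3 h 57 min = 50 h 37 min.

50.62 hours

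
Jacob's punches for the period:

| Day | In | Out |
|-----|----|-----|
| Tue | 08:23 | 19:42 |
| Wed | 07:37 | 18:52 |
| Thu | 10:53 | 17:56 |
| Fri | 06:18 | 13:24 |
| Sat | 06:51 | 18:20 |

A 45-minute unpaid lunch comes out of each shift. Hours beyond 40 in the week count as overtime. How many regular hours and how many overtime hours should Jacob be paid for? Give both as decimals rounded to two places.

Tue: 08:23–19:42 = 11 h 19 min; less 45 min break → 10 h 34 min
Wed: 07:37–18:52 = 11 h 15 min; less 45 min break → 10 h 30 min
Thu: 10:53–17:56 = 7 h 3 min; less 45 min break → 6 h 18 min
Fri: 06:18–13:24 = 7 h 6 min; less 45 min break → 6 h 21 min
Sat: 06:51–18:20 = 11 h 29 min; less 45 min break → 10 h 44 min
Total worked: 44 h 27 min = 44.45 h.
Threshold 40 h → overtime 4 h 27 min, regular 40 h 0 min.

Regular 40.00 hours, overtime 4.45 hours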